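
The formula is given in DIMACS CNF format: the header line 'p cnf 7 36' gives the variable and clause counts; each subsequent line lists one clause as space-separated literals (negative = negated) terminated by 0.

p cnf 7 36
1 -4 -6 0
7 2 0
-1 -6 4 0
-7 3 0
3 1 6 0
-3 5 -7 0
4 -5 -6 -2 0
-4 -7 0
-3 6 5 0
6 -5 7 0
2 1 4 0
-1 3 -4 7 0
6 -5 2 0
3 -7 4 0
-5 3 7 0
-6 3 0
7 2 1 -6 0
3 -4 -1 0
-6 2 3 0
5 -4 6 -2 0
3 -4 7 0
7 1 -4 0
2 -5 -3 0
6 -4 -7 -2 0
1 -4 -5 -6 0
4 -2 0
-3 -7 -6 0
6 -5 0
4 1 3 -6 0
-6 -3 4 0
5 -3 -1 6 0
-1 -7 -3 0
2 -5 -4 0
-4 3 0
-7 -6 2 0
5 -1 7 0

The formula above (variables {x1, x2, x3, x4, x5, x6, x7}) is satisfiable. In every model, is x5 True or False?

True

Suppose x5 = False.
Case x7 = True:
Unit clause (x3) forces x3 = True.
Now (¬x3) is unsatisfied and unit — conflict.
That branch fails; take x7 = False instead.
Unit clause (x2) forces x2 = True.
Unit clause (x4) forces x4 = True.
Unit clause (x6) forces x6 = True.
Unit clause (x1) forces x1 = True.
Now (¬x1) is unsatisfied and unit — conflict.
Neither x7 = True nor x7 = False works.
So every satisfying assignment has x5 = True.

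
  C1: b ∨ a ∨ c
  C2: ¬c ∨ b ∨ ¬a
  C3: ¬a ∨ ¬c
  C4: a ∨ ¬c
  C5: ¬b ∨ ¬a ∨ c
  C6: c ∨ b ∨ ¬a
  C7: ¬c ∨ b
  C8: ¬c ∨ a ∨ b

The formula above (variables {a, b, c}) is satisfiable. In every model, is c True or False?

False

Suppose c = True.
The clause (¬a) is unit, so a = False.
That conflicts with the unit clause (a).
So every satisfying assignment has c = False.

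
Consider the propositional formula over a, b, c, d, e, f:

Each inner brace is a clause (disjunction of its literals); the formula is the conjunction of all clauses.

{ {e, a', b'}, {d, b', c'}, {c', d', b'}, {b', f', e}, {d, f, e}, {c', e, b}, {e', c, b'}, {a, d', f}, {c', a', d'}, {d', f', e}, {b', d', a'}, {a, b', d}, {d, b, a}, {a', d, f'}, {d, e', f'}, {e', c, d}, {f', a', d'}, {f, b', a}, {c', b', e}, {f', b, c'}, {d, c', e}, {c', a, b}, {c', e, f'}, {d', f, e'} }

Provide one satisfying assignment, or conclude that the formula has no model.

a: 1,  b: 0,  c: 1,  d: 0,  e: 1,  f: 0

Suppose e = 1.
Suppose c = 1.
Suppose d = 0.
(b') alone gives b = 0.
(a) alone gives a = 1.
(f') alone gives f = 0.
All clauses are satisfied.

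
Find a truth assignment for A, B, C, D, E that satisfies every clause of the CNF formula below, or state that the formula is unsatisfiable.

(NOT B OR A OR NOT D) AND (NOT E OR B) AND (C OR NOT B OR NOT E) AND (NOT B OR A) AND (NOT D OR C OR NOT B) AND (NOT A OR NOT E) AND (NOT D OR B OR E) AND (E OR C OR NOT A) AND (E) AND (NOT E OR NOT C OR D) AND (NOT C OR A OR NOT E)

UNSATISFIABLE

From the singleton clause (E), E = true.
From the singleton clause (B), B = true.
From the singleton clause (C), C = true.
From the singleton clause (A), A = true.
But (NOT A) is also a unit clause — contradiction.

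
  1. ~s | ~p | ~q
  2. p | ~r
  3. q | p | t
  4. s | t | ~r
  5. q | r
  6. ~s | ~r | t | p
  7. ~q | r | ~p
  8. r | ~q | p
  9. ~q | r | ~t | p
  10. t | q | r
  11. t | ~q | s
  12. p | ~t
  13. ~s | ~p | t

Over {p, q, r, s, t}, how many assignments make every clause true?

There are 2^5 = 32 truth assignments over (p, q, r, s, t).
Split on t. With t = 1, the clauses containing t are satisfied and ~t drops from the rest; 3 of the 2^4 = 16 assignments to the other variables satisfy what remains.
With t = 0, by the same count on the reduced clause set, 0 assignments work.
(One model: p=T, q=F, r=T, s=F, t=T.)
Total: 3 + 0 = 3.

3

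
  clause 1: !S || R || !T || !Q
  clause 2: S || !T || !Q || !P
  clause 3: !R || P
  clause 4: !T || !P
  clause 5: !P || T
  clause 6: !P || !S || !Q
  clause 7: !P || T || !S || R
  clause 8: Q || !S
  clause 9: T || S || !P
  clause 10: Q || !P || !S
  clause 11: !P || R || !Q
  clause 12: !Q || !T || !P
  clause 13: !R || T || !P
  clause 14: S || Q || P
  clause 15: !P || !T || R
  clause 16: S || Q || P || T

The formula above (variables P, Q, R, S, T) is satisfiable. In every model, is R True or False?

Suppose R = true.
Unit clause (P) forces P = true.
Unit clause (!T) forces T = false.
That conflicts with the unit clause (T).
So every satisfying assignment has R = False.

False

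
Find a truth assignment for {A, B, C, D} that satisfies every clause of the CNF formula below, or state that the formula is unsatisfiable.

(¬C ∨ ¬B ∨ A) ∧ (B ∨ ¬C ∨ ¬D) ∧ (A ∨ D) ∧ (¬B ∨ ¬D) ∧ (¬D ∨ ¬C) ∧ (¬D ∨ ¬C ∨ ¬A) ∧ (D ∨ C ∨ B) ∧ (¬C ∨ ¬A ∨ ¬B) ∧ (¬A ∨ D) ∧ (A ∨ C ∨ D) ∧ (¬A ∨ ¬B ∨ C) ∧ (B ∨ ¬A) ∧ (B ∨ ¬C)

A: False,  B: False,  C: False,  D: True

Case A = False:
(D) alone gives D = True.
(¬B) alone gives B = False.
(¬C) alone gives C = False.
This assignment satisfies each clause.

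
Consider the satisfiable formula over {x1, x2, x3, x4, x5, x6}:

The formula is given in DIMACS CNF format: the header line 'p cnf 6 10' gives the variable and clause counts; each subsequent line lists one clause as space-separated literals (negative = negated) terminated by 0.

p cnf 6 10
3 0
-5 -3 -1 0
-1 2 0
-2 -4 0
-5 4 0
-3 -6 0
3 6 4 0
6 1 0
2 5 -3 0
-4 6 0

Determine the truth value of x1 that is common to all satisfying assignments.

Suppose x1 = False.
(x3) alone gives x3 = True.
(¬x6) alone gives x6 = False.
But (x6) is also a unit clause — contradiction.
So every satisfying assignment has x1 = True.

True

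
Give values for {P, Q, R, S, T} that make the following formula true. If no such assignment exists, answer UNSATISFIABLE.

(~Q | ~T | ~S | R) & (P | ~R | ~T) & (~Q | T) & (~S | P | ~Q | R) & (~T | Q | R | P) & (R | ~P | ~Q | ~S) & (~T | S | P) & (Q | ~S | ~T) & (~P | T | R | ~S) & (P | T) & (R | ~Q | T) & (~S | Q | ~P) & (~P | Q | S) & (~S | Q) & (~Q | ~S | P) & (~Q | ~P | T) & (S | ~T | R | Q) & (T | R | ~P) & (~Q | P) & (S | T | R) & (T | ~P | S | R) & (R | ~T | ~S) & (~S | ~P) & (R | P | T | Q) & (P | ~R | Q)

Case Q = 1:
Unit clause (T) forces T = 1.
Unit clause (P) forces P = 1.
Unit clause (~S) forces S = 0.
No clause remains; R is free.

P ↦ 1,  Q ↦ 1,  R ↦ 1,  S ↦ 0,  T ↦ 1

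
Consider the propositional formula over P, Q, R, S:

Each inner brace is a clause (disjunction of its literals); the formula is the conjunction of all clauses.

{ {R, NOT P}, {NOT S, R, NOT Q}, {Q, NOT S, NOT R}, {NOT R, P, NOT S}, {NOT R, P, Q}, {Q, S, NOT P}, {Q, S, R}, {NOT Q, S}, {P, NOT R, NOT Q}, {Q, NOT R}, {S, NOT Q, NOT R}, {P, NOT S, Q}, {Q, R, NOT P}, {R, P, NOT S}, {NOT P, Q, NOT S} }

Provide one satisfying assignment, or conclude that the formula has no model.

P ↦ true, Q ↦ true, R ↦ true, S ↦ true

Case R = true:
From the singleton clause (Q), Q = true.
From the singleton clause (S), S = true.
From the singleton clause (P), P = true.
Every clause now holds.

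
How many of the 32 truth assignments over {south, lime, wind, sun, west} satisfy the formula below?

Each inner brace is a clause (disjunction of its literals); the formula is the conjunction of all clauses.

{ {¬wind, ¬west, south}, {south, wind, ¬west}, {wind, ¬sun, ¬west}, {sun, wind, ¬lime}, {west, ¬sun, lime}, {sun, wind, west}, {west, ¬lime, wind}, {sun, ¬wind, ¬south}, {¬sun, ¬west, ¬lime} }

6

There are 2^5 = 32 truth assignments over (south, lime, wind, sun, west).
Split on south. With south = True, the clauses containing south are satisfied and ¬south drops from the rest; 3 of the 2^4 = 16 assignments to the other variables satisfy what remains.
With south = False, by the same count on the reduced clause set, 3 assignments work.
Total: 3 + 3 = 6.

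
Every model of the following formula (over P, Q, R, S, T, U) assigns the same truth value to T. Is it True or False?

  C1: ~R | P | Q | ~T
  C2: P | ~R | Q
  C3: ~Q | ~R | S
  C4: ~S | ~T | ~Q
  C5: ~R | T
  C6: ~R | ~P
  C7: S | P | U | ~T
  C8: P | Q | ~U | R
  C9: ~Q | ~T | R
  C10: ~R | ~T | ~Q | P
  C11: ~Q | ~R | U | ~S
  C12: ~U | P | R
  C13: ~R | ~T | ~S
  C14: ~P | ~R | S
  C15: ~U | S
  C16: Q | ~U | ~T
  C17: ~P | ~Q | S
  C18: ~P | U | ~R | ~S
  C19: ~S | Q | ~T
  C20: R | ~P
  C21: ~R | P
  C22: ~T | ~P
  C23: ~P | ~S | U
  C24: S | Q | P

Suppose T = 1.
The clause (~P) is unit, so P = 0.
The clause (~R) is unit, so R = 0.
The clause (~Q) is unit, so Q = 0.
The clause (~U) is unit, so U = 0.
The clause (S) is unit, so S = 1.
Now (~S) is unsatisfied and unit — conflict.
So every satisfying assignment has T = False.

False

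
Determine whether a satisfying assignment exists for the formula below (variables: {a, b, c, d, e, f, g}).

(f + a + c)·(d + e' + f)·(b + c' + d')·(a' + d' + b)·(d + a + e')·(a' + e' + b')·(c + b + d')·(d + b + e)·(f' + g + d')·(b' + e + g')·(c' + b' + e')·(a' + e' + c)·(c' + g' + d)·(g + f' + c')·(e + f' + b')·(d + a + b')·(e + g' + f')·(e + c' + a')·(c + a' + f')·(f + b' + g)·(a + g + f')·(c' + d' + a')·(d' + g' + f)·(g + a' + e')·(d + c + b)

Yes, satisfiable

Branch on f: set f = 1.
Branch on g: set g = 1.
From the singleton clause (e), e = 1.
Branch on d: set d = 1.
Branch on b: set b = 1.
From the singleton clause (a'), a = 0.
From the singleton clause (c'), c = 0.
All clauses are satisfied.
A satisfying assignment: a: 0, b: 1, c: 0, d: 1, e: 1, f: 1, g: 1.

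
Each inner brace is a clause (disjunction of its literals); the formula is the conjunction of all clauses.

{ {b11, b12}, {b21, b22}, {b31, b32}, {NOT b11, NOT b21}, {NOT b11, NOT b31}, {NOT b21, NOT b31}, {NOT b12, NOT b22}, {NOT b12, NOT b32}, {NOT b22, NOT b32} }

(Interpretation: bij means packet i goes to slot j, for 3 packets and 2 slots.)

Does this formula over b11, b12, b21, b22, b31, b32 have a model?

Unsatisfiable

Try b11 = true.
From the singleton clause (NOT b21), b21 = false.
From the singleton clause (b22), b22 = true.
From the singleton clause (NOT b31), b31 = false.
From the singleton clause (b32), b32 = true.
Now (NOT b32) is unsatisfied and unit — conflict.
Backtrack on b11: now try b11 = false.
From the singleton clause (b12), b12 = true.
From the singleton clause (NOT b22), b22 = false.
From the singleton clause (b21), b21 = true.
From the singleton clause (NOT b31), b31 = false.
From the singleton clause (b32), b32 = true.
Now (NOT b32) is unsatisfied and unit — conflict.
Neither b11 = true nor b11 = false works.
No assignment satisfies every clause.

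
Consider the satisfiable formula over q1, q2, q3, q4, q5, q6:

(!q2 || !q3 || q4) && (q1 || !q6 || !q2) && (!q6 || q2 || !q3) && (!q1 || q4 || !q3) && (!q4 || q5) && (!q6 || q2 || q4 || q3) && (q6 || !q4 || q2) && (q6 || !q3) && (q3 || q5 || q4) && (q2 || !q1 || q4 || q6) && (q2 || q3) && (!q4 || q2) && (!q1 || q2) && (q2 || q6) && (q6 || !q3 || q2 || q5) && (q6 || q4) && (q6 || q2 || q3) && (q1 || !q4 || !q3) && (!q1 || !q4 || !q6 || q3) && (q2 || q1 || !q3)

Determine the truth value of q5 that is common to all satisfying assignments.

Suppose q5 = false.
The clause (!q4) is unit, so q4 = false.
The clause (q3) is unit, so q3 = true.
The clause (!q2) is unit, so q2 = false.
The clause (!q6) is unit, so q6 = false.
Now (q6) is unsatisfied and unit — conflict.
So every satisfying assignment has q5 = True.

True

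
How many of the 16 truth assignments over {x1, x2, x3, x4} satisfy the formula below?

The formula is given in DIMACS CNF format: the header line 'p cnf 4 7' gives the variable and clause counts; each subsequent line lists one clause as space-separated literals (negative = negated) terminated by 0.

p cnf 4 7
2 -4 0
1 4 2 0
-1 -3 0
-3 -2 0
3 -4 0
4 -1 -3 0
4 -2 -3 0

3

There are 2^4 = 16 truth assignments over (x1, x2, x3, x4).
Check each against the 7 clauses (columns in the order x1, x2, x3, x4):
  F F F F  ✗ fails (x1 ∨ x4 ∨ x2)
  F F F T  ✗ fails (x2 ∨ ¬x4)
  F F T F  ✗ fails (x1 ∨ x4 ∨ x2)
  F F T T  ✗ fails (x2 ∨ ¬x4)
  F T F F  ✓ satisfies all
  F T F T  ✗ fails (x3 ∨ ¬x4)
  F T T F  ✗ fails (¬x3 ∨ ¬x2)
  F T T T  ✗ fails (¬x3 ∨ ¬x2)
  T F F F  ✓ satisfies all
  T F F T  ✗ fails (x2 ∨ ¬x4)
  T F T F  ✗ fails (¬x1 ∨ ¬x3)
  T F T T  ✗ fails (x2 ∨ ¬x4)
  T T F F  ✓ satisfies all
  T T F T  ✗ fails (x3 ∨ ¬x4)
  T T T F  ✗ fails (¬x1 ∨ ¬x3)
  T T T T  ✗ fails (¬x1 ∨ ¬x3)
3 of the 16 rows are models.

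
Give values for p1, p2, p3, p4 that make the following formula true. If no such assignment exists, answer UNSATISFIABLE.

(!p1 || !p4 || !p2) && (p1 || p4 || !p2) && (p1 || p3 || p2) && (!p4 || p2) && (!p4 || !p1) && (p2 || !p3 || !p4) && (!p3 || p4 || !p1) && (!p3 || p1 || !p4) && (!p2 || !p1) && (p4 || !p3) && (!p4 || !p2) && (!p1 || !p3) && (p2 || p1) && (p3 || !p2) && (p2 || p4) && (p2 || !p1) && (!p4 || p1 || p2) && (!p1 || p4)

UNSATISFIABLE

Try p4 = false.
From the singleton clause (!p3), p3 = false.
From the singleton clause (!p2), p2 = false.
But (p2) is also a unit clause — contradiction.
Undo p4 and try p4 = true.
From the singleton clause (p2), p2 = true.
But (!p2) is also a unit clause — contradiction.
Either choice for p4 ends in contradiction.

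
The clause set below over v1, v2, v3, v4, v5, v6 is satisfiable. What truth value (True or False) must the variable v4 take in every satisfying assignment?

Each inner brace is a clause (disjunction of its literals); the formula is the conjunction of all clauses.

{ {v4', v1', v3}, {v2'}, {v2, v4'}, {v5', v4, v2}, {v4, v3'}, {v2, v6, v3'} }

False

Suppose v4 = 1.
(v2') alone gives v2 = 0.
But (v2) is also a unit clause — contradiction.
So every satisfying assignment has v4 = False.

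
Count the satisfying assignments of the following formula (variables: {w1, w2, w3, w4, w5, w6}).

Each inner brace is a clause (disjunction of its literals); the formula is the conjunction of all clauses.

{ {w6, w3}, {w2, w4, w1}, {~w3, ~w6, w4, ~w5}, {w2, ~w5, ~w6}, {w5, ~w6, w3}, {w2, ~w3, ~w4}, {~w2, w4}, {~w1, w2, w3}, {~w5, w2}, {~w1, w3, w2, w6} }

12

There are 2^6 = 64 truth assignments over (w1, w2, w3, w4, w5, w6).
Split on w1. With w1 = 1, the clauses containing w1 are satisfied and ~w1 drops from the rest; 7 of the 2^5 = 32 assignments to the other variables satisfy what remains.
With w1 = 0, by the same count on the reduced clause set, 5 assignments work.
Total: 7 + 5 = 12.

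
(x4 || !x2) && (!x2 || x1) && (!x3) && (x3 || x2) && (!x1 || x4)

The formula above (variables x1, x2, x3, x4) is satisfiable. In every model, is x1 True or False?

Suppose x1 = false.
(!x2) alone gives x2 = false.
(!x3) alone gives x3 = false.
That conflicts with the unit clause (x3).
So every satisfying assignment has x1 = True.

True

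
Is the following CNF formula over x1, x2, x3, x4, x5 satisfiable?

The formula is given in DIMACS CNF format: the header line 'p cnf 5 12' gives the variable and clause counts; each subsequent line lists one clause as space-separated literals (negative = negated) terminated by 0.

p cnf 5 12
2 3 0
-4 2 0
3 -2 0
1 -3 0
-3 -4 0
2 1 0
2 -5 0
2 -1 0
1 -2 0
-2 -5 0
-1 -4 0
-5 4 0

Suppose x2 = True.
From the singleton clause (x3), x3 = True.
From the singleton clause (x1), x1 = True.
From the singleton clause (¬x4), x4 = False.
From the singleton clause (¬x5), x5 = False.
This assignment satisfies each clause.
A satisfying assignment: x1=True, x2=True, x3=True, x4=False, x5=False.

Yes, satisfiable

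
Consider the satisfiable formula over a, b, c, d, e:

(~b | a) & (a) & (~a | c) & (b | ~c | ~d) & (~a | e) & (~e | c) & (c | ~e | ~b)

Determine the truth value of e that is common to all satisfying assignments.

Suppose e = 0.
The clause (a) is unit, so a = 1.
That conflicts with the unit clause (~a).
So every satisfying assignment has e = True.

True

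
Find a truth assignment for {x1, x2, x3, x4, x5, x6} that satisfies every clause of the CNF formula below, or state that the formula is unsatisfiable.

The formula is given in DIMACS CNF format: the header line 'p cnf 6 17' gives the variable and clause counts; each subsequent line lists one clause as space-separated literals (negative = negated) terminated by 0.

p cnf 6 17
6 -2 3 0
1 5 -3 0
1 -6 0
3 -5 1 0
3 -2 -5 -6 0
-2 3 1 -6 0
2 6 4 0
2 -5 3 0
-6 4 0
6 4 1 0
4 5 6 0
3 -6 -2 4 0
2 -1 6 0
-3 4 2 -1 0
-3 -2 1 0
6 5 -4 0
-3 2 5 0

x1=True, x2=True, x3=False, x4=True, x5=False, x6=True

Suppose x1 = True.
Suppose x6 = True.
Unit clause (x4) forces x4 = True.
Suppose x3 = False.
Suppose x2 = True.
Unit clause (¬x5) forces x5 = False.
Every clause now holds.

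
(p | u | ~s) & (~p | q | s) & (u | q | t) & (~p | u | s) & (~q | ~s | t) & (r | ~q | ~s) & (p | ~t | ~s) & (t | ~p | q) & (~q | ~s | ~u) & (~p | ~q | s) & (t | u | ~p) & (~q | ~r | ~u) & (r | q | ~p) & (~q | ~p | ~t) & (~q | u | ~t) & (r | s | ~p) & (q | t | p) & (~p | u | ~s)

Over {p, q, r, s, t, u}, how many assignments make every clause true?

There are 2^6 = 64 truth assignments over (p, q, r, s, t, u).
Split on p. With p = 1, the clauses containing p are satisfied and ~p drops from the rest; 1 of the 2^5 = 32 assignments to the other variables satisfy what remains.
With p = 0, by the same count on the reduced clause set, 8 assignments work.
(One model: p=F, q=F, r=F, s=F, t=T, u=F.)
Total: 1 + 8 = 9.

9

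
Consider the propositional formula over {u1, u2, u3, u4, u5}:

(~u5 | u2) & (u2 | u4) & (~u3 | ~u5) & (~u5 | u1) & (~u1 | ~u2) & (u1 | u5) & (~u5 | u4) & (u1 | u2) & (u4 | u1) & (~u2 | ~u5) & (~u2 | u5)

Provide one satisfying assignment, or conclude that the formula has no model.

u1 ↦ 1; u2 ↦ 0; u3 ↦ 1; u4 ↦ 1; u5 ↦ 0

Case u5 = 0:
Unit clause (u1) forces u1 = 1.
Unit clause (~u2) forces u2 = 0.
Unit clause (u4) forces u4 = 1.
All clauses hold; u3 can take either value.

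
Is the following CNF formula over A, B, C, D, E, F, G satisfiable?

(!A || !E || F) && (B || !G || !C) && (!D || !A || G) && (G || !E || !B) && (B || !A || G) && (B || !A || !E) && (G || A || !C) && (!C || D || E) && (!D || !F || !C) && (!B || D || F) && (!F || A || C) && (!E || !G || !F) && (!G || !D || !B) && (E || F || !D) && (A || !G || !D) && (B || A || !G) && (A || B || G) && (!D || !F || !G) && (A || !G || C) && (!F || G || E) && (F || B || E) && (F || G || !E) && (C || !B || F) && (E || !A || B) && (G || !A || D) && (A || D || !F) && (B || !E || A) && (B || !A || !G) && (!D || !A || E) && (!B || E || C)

No, unsatisfiable

Case A = false:
Case G = true:
(!D) alone gives D = false.
(B) alone gives B = true.
(F) alone gives F = true.
But (!F) is also a unit clause — contradiction.
So G must be the other value — set G = false.
(!C) alone gives C = false.
(!F) alone gives F = false.
(B) alone gives B = true.
But (!B) is also a unit clause — contradiction.
Neither G = true nor G = false works.
So A must be the other value — set A = true.
Case E = false:
(B) alone gives B = true.
(!D) alone gives D = false.
(!C) alone gives C = false.
But (C) is also a unit clause — contradiction.
So E must be the other value — set E = true.
(F) alone gives F = true.
(B) alone gives B = true.
(G) alone gives G = true.
But (!G) is also a unit clause — contradiction.
Neither E = true nor E = false works.
Neither A = true nor A = false works.
No assignment satisfies every clause.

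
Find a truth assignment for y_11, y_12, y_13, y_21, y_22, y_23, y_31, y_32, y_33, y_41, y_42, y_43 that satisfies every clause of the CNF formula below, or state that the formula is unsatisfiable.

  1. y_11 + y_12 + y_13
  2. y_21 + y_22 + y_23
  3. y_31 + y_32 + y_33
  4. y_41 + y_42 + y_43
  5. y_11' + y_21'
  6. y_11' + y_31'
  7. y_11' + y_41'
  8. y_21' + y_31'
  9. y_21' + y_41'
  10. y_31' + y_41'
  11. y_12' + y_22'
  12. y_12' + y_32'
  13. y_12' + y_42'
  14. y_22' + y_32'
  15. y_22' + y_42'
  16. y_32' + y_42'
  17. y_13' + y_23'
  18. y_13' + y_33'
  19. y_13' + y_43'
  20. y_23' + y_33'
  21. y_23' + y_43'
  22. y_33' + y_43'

Try y_11 = 0.
Try y_12 = 1.
Unit clause (y_22') forces y_22 = 0.
Unit clause (y_32') forces y_32 = 0.
Unit clause (y_42') forces y_42 = 0.
Try y_21 = 1.
Unit clause (y_31') forces y_31 = 0.
Unit clause (y_33) forces y_33 = 1.
Unit clause (y_41') forces y_41 = 0.
Unit clause (y_43) forces y_43 = 1.
That conflicts with the unit clause (y_43').
So y_21 must be the other value — set y_21 = 0.
Unit clause (y_23) forces y_23 = 1.
Unit clause (y_13') forces y_13 = 0.
Unit clause (y_33') forces y_33 = 0.
Unit clause (y_31) forces y_31 = 1.
Unit clause (y_41') forces y_41 = 0.
Unit clause (y_43) forces y_43 = 1.
That conflicts with the unit clause (y_43').
Neither y_21 = 1 nor y_21 = 0 works.
So y_12 must be the other value — set y_12 = 0.
Unit clause (y_13) forces y_13 = 1.
Unit clause (y_23') forces y_23 = 0.
Unit clause (y_33') forces y_33 = 0.
Unit clause (y_43') forces y_43 = 0.
Try y_21 = 1.
Unit clause (y_31') forces y_31 = 0.
Unit clause (y_32) forces y_32 = 1.
Unit clause (y_41') forces y_41 = 0.
Unit clause (y_42) forces y_42 = 1.
That conflicts with the unit clause (y_42').
So y_21 must be the other value — set y_21 = 0.
Unit clause (y_22) forces y_22 = 1.
Unit clause (y_32') forces y_32 = 0.
Unit clause (y_31) forces y_31 = 1.
Unit clause (y_41') forces y_41 = 0.
Unit clause (y_42) forces y_42 = 1.
That conflicts with the unit clause (y_42').
Neither y_21 = 1 nor y_21 = 0 works.
Neither y_12 = 1 nor y_12 = 0 works.
So y_11 must be the other value — set y_11 = 1.
Unit clause (y_21') forces y_21 = 0.
Unit clause (y_31') forces y_31 = 0.
Unit clause (y_41') forces y_41 = 0.
Try y_22 = 1.
Unit clause (y_12') forces y_12 = 0.
Unit clause (y_32') forces y_32 = 0.
Unit clause (y_33) forces y_33 = 1.
Unit clause (y_42') forces y_42 = 0.
Unit clause (y_43) forces y_43 = 1.
That conflicts with the unit clause (y_43').
So y_22 must be the other value — set y_22 = 0.
Unit clause (y_23) forces y_23 = 1.
Unit clause (y_13') forces y_13 = 0.
Unit clause (y_33') forces y_33 = 0.
Unit clause (y_32) forces y_32 = 1.
Unit clause (y_12') forces y_12 = 0.
Unit clause (y_42') forces y_42 = 0.
Unit clause (y_43) forces y_43 = 1.
That conflicts with the unit clause (y_43').
Neither y_22 = 1 nor y_22 = 0 works.
Neither y_11 = 1 nor y_11 = 0 works.

UNSATISFIABLE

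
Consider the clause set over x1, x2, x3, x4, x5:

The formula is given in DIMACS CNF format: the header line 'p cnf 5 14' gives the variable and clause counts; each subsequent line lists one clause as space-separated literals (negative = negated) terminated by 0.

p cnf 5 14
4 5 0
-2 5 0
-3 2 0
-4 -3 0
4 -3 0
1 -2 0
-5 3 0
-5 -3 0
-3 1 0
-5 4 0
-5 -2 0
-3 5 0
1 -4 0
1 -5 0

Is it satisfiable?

Case x4 = True:
The clause (¬x3) is unit, so x3 = False.
The clause (¬x5) is unit, so x5 = False.
The clause (¬x2) is unit, so x2 = False.
The clause (x1) is unit, so x1 = True.
All clauses are satisfied.
A satisfying assignment: x1 ↦ True; x2 ↦ False; x3 ↦ False; x4 ↦ True; x5 ↦ False.

Yes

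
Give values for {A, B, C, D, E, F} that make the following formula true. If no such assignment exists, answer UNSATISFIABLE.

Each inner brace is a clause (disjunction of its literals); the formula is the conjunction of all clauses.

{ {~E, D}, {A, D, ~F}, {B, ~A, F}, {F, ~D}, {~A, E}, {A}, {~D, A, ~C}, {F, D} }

(A) alone gives A = 1.
(E) alone gives E = 1.
(D) alone gives D = 1.
(F) alone gives F = 1.
Every clause is now satisfied; B, C are unconstrained.

A=1; B=1; C=0; D=1; E=1; F=1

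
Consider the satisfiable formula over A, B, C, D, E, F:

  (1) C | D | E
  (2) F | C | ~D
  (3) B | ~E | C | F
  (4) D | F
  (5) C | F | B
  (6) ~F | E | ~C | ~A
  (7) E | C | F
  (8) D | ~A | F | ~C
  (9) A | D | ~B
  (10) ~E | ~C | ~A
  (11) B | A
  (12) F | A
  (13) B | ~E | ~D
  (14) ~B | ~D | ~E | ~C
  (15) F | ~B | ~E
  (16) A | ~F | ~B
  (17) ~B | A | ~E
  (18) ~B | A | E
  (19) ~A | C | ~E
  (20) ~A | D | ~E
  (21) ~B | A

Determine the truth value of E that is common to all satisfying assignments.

False

Suppose E = 1.
Suppose D = 1.
The clause (B) is unit, so B = 1.
The clause (~C) is unit, so C = 0.
The clause (F) is unit, so F = 1.
The clause (A) is unit, so A = 1.
That conflicts with the unit clause (~A).
So D must be the other value — set D = 0.
The clause (F) is unit, so F = 1.
The clause (~A) is unit, so A = 0.
The clause (~B) is unit, so B = 0.
That conflicts with the unit clause (B).
Either choice for D ends in contradiction.
So every satisfying assignment has E = False.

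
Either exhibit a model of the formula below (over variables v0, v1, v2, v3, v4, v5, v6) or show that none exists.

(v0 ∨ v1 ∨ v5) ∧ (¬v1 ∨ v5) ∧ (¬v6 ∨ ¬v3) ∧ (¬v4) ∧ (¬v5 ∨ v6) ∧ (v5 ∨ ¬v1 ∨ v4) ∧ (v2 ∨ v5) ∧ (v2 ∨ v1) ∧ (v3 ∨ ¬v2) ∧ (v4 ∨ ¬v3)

v0 ↦ True, v1 ↦ True, v2 ↦ False, v3 ↦ False, v4 ↦ False, v5 ↦ True, v6 ↦ True

From the singleton clause (¬v4), v4 = False.
From the singleton clause (¬v3), v3 = False.
From the singleton clause (¬v2), v2 = False.
From the singleton clause (v5), v5 = True.
From the singleton clause (v6), v6 = True.
From the singleton clause (v1), v1 = True.
All clauses hold; v0 can take either value.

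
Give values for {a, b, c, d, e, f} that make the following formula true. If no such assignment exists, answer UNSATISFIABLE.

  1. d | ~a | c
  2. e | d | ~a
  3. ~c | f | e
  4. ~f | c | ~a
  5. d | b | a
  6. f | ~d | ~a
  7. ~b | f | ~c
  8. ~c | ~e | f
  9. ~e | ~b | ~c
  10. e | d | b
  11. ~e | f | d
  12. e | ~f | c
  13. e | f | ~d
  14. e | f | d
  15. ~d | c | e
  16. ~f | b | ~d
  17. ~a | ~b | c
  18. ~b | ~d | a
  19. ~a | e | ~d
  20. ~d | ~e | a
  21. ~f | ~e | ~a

Branch on d: set d = 0.
Branch on a: set a = 0.
Unit clause (b) forces b = 1.
Branch on f: set f = 1.
Branch on e: set e = 1.
Unit clause (~c) forces c = 0.
Every clause now holds.

a: 0; b: 1; c: 0; d: 0; e: 1; f: 1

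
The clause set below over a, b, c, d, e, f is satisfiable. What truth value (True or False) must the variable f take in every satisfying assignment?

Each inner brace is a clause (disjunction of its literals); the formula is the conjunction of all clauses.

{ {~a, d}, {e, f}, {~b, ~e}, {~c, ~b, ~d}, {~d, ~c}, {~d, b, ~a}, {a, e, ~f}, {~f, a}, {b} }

True

Suppose f = 0.
The clause (e) is unit, so e = 1.
The clause (~b) is unit, so b = 0.
But (b) is also a unit clause — contradiction.
So every satisfying assignment has f = True.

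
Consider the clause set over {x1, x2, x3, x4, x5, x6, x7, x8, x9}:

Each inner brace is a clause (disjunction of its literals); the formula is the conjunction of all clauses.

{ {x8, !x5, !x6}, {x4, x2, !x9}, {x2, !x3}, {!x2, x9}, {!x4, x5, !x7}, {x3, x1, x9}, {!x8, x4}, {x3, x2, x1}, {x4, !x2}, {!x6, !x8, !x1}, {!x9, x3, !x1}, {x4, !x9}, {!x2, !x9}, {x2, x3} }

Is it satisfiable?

Suppose x2 = true.
The clause (x9) is unit, so x9 = true.
That conflicts with the unit clause (!x9).
So x2 must be the other value — set x2 = false.
The clause (!x3) is unit, so x3 = false.
That conflicts with the unit clause (x3).
Neither x2 = true nor x2 = false works.
No assignment satisfies every clause.

No, unsatisfiable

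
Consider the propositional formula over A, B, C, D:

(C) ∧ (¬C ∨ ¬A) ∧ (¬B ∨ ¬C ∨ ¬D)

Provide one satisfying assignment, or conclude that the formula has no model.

A=False,  B=False,  C=True,  D=False

(C) alone gives C = True.
(¬A) alone gives A = False.
Try B = False.
Every clause is now satisfied; D is unconstrained.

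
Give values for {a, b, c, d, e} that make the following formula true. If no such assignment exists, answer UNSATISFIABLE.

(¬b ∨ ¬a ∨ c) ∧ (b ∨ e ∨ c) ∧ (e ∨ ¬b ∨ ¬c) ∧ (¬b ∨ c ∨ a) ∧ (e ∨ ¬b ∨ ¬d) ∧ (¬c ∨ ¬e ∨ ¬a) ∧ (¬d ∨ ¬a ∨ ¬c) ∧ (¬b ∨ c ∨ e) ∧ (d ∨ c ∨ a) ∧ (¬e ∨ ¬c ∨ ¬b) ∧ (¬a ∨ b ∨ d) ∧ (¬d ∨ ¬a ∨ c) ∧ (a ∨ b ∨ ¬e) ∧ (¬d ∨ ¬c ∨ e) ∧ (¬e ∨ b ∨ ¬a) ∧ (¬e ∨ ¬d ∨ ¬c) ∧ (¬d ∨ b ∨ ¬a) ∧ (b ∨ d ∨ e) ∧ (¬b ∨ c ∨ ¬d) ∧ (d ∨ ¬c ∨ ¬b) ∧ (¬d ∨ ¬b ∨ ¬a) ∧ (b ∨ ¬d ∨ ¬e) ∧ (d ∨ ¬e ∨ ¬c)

UNSATISFIABLE

Suppose b = False.
Suppose e = True.
(a) alone gives a = True.
Now (¬a) is unsatisfied and unit — conflict.
That branch fails; take e = False instead.
(c) alone gives c = True.
(¬d) alone gives d = False.
Now (d) is unsatisfied and unit — conflict.
Neither e = True nor e = False works.
That branch fails; take b = True instead.
Suppose a = False.
(c) alone gives c = True.
(e) alone gives e = True.
Now (¬e) is unsatisfied and unit — conflict.
That branch fails; take a = True instead.
(c) alone gives c = True.
(e) alone gives e = True.
Now (¬e) is unsatisfied and unit — conflict.
Neither a = True nor a = False works.
Neither b = True nor b = False works.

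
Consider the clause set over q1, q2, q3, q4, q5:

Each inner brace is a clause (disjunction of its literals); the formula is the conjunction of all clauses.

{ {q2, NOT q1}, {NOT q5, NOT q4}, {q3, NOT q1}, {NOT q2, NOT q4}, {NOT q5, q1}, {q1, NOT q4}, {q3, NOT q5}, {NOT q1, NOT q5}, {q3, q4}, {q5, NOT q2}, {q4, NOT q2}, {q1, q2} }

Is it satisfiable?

Suppose q2 = true.
(NOT q4) alone gives q4 = false.
That conflicts with the unit clause (q4).
Backtrack on q2: now try q2 = false.
(NOT q1) alone gives q1 = false.
That conflicts with the unit clause (q1).
Either choice for q2 ends in contradiction.
No assignment satisfies every clause.

No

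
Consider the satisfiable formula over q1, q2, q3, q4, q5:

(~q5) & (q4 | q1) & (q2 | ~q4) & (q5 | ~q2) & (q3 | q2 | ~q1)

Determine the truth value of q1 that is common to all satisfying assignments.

True

Suppose q1 = 0.
(~q5) alone gives q5 = 0.
(q4) alone gives q4 = 1.
(q2) alone gives q2 = 1.
Now (~q2) is unsatisfied and unit — conflict.
So every satisfying assignment has q1 = True.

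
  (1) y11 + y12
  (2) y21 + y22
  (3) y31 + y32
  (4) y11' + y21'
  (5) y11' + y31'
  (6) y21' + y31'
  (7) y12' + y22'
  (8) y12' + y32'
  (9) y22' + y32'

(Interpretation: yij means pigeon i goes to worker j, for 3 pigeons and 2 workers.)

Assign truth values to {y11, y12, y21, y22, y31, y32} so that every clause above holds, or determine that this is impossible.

Suppose y11 = 1.
(y21') alone gives y21 = 0.
(y22) alone gives y22 = 1.
(y31') alone gives y31 = 0.
(y32) alone gives y32 = 1.
That conflicts with the unit clause (y32').
Undo y11 and try y11 = 0.
(y12) alone gives y12 = 1.
(y22') alone gives y22 = 0.
(y21) alone gives y21 = 1.
(y31') alone gives y31 = 0.
(y32) alone gives y32 = 1.
That conflicts with the unit clause (y32').
Neither y11 = 1 nor y11 = 0 works.

UNSATISFIABLE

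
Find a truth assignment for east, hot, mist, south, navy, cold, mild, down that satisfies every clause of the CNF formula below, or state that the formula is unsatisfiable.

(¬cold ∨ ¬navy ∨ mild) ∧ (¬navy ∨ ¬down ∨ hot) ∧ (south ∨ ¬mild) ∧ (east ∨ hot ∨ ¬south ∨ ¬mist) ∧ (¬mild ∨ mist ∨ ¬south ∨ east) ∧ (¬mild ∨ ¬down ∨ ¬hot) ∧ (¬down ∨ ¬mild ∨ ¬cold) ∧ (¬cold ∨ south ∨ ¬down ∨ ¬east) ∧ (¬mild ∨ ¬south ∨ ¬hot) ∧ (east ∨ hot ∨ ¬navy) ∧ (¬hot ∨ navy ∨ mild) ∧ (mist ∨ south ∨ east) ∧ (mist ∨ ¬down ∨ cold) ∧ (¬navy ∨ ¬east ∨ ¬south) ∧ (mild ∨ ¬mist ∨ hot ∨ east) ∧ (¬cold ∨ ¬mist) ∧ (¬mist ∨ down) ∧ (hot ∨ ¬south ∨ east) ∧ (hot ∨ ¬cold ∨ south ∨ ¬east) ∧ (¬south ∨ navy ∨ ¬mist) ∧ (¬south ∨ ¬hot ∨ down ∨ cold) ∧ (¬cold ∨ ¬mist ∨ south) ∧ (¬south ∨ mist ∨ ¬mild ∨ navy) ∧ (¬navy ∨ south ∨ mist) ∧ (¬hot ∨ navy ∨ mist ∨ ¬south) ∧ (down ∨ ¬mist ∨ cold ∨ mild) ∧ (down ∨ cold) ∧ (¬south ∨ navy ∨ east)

Suppose south = True.
Suppose mild = False.
Suppose cold = True.
The clause (¬navy) is unit, so navy = False.
The clause (¬hot) is unit, so hot = False.
The clause (¬mist) is unit, so mist = False.
The clause (east) is unit, so east = True.
No clause remains; down is free.

east: True,  hot: False,  mist: False,  south: True,  navy: False,  cold: True,  mild: False,  down: True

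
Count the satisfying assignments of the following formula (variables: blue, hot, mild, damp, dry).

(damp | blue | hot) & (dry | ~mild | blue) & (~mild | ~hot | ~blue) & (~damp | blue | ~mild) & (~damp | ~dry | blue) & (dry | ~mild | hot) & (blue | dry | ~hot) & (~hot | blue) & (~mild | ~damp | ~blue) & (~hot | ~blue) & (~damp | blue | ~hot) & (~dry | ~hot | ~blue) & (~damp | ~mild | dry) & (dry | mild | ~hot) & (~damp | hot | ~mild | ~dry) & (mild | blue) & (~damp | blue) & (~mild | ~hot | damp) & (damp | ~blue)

There are 2^5 = 32 truth assignments over (blue, hot, mild, damp, dry).
Split on blue. With blue = 1, the clauses containing blue are satisfied and ~blue drops from the rest; 2 of the 2^4 = 16 assignments to the other variables satisfy what remains.
With blue = 0, by the same count on the reduced clause set, 0 assignments work.
(One model: blue=T, hot=F, mild=F, damp=T, dry=F.)
Total: 2 + 0 = 2.

2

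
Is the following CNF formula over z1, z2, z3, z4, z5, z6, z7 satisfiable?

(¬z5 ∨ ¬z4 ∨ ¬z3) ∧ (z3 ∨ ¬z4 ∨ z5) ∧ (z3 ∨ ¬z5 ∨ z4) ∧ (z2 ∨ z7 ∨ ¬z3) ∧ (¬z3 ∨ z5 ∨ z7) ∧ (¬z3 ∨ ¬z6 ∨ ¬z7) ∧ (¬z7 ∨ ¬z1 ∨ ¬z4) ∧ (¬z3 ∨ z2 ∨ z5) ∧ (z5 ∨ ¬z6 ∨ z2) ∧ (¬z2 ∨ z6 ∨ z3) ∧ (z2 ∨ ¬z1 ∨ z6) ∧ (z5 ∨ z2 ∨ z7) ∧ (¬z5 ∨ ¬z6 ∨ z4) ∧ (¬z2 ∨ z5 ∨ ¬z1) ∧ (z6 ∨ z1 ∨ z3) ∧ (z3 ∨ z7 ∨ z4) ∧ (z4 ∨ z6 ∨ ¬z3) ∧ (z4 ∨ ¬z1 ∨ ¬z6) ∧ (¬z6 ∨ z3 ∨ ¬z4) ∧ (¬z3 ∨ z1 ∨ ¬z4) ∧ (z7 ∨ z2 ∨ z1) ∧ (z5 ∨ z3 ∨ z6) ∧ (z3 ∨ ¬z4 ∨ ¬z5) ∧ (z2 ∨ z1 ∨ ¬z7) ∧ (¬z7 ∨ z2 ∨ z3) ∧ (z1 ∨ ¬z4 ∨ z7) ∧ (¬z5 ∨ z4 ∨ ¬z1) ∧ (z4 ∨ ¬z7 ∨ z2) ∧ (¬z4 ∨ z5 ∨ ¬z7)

Yes

Try z5 = False.
Try z3 = False.
(¬z4) alone gives z4 = False.
(z7) alone gives z7 = True.
(z6) alone gives z6 = True.
(z2) alone gives z2 = True.
(¬z1) alone gives z1 = False.
Every clause now holds.
A satisfying assignment: z1=False,  z2=True,  z3=False,  z4=False,  z5=False,  z6=True,  z7=True.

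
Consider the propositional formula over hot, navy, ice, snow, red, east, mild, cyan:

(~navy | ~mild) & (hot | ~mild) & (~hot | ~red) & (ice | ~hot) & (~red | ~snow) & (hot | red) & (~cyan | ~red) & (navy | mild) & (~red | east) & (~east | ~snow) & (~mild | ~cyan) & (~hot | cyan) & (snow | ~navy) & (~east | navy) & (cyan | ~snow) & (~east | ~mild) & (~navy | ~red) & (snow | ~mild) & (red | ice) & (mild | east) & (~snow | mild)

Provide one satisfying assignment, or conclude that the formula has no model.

Suppose navy = 0.
Unit clause (mild) forces mild = 1.
Unit clause (hot) forces hot = 1.
Unit clause (~red) forces red = 0.
Unit clause (ice) forces ice = 1.
Unit clause (~cyan) forces cyan = 0.
But (cyan) is also a unit clause — contradiction.
Undo navy and try navy = 1.
Unit clause (~mild) forces mild = 0.
Unit clause (snow) forces snow = 1.
But (~snow) is also a unit clause — contradiction.
Both values of navy lead to a conflict.

UNSATISFIABLE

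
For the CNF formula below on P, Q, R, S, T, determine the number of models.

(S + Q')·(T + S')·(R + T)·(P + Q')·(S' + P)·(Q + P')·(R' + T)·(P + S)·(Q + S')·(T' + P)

2

There are 2^5 = 32 truth assignments over (P, Q, R, S, T).
Split on S. With S = 1, the clauses containing S are satisfied and S' drops from the rest; 2 of the 2^4 = 16 assignments to the other variables satisfy what remains.
With S = 0, by the same count on the reduced clause set, 0 assignments work.
(One model: P=T, Q=T, R=F, S=T, T=T.)
Total: 2 + 0 = 2.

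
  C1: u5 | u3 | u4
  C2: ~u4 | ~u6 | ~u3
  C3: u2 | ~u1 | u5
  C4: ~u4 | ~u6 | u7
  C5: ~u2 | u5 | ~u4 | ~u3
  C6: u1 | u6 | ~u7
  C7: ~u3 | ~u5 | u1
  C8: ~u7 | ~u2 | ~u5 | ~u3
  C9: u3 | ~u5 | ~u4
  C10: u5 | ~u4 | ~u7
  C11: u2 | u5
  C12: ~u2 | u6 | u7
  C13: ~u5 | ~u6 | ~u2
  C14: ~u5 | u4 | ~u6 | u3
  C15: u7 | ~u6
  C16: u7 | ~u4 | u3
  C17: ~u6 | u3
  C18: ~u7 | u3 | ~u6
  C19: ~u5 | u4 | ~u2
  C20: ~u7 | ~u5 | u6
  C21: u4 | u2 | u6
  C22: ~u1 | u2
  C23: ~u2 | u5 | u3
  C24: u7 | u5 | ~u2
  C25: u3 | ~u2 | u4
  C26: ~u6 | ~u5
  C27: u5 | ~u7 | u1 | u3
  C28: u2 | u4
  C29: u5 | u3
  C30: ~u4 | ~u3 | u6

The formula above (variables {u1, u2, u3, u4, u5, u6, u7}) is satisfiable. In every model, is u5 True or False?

Suppose u5 = 1.
The clause (~u6) is unit, so u6 = 0.
The clause (~u7) is unit, so u7 = 0.
The clause (~u2) is unit, so u2 = 0.
The clause (u4) is unit, so u4 = 1.
The clause (u3) is unit, so u3 = 1.
But (~u3) is also a unit clause — contradiction.
So every satisfying assignment has u5 = False.

False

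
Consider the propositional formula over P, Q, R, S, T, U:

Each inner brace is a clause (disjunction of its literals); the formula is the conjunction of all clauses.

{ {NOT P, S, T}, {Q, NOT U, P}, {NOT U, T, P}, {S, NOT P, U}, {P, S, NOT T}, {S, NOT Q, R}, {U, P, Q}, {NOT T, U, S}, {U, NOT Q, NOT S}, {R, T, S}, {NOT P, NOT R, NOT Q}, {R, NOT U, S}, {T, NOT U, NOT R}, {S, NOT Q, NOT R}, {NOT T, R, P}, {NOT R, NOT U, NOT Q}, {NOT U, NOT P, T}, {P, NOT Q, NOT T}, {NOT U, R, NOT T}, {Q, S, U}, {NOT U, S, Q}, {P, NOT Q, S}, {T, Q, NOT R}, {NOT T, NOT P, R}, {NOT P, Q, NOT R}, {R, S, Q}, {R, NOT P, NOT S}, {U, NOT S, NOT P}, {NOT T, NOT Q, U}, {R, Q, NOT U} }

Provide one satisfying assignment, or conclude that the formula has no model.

Suppose P = false.
Suppose Q = true.
From the singleton clause (NOT T), T = false.
From the singleton clause (NOT U), U = false.
From the singleton clause (NOT S), S = false.
Now (S) is unsatisfied and unit — conflict.
Backtrack on Q: now try Q = false.
From the singleton clause (NOT U), U = false.
Now (U) is unsatisfied and unit — conflict.
Both values of Q lead to a conflict.
Backtrack on P: now try P = true.
Suppose S = true.
From the singleton clause (R), R = true.
From the singleton clause (NOT Q), Q = false.
Now (Q) is unsatisfied and unit — conflict.
Backtrack on S: now try S = false.
From the singleton clause (T), T = true.
From the singleton clause (U), U = true.
From the singleton clause (R), R = true.
From the singleton clause (NOT Q), Q = false.
Now (Q) is unsatisfied and unit — conflict.
Both values of S lead to a conflict.
Both values of P lead to a conflict.

UNSATISFIABLE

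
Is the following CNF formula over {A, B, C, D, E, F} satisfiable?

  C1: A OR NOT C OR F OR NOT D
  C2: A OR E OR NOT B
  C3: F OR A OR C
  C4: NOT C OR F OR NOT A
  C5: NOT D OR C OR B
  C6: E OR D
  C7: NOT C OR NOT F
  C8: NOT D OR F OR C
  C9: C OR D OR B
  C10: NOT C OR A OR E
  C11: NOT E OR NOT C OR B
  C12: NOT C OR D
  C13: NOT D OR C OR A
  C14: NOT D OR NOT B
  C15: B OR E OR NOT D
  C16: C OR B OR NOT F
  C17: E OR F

Suppose E = true.
Suppose C = false.
Suppose F = false.
From the singleton clause (A), A = true.
From the singleton clause (NOT D), D = false.
From the singleton clause (B), B = true.
All clauses are satisfied.
A satisfying assignment: A=true,  B=true,  C=false,  D=false,  E=true,  F=false.

Satisfiable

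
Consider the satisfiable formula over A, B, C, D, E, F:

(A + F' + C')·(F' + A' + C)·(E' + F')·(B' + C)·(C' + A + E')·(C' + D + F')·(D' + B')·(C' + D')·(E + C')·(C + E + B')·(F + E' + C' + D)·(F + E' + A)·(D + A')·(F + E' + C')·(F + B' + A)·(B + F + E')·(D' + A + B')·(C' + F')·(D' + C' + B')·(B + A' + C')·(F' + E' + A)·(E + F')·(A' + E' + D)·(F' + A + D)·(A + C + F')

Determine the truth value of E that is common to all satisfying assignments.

False

Suppose E = 1.
(F') alone gives F = 0.
(A) alone gives A = 1.
(D) alone gives D = 1.
(B') alone gives B = 0.
That conflicts with the unit clause (B).
So every satisfying assignment has E = False.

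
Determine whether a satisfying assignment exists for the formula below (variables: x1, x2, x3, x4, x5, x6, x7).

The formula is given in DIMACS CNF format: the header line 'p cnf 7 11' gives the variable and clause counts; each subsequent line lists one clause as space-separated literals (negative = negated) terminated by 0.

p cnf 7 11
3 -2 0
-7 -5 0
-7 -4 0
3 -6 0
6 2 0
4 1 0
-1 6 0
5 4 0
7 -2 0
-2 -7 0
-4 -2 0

Suppose x3 = True.
Suppose x7 = False.
Unit clause (¬x2) forces x2 = False.
Unit clause (x6) forces x6 = True.
Suppose x4 = True.
No clause remains; x1, x5 are free.
A satisfying assignment: x1=False, x2=False, x3=True, x4=True, x5=False, x6=True, x7=False.

Yes, satisfiable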